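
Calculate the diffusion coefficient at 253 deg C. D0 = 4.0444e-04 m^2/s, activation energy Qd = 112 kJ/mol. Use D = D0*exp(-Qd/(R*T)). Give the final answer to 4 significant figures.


D = D0 * exp(-Qd / (R*T))
T = 526.15 K
D = 4.0444e-04 * exp(-112e3 / (8.314 * 526.15))
D = 3.072e-15 m^2/s


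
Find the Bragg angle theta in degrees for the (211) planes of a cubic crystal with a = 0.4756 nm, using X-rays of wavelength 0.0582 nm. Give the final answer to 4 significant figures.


d = a / sqrt(h^2+k^2+l^2)
d = 0.4756 / sqrt(6) = 0.194163 nm
lambda = 2*d*sin(theta)  =>  sin(theta) = lambda / (2*d)
sin(theta) = 0.0582 / (2 * 0.194163) = 0.149874
theta = 8.62 deg


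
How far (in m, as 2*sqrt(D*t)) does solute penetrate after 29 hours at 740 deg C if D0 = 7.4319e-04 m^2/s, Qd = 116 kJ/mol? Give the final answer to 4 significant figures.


Step 1: D = D0 * exp(-Qd/(R*T))
T = 1013.15 K
D = 7.4319e-04 * exp(-116e3 / (8.314 * 1013.15)) = 7.76802e-10 m^2/s
Step 2: L = 2*sqrt(D*t)
t = 29 h = 104400 s
L = 2*sqrt(7.76802e-10 * 104400) = 0.01801 m


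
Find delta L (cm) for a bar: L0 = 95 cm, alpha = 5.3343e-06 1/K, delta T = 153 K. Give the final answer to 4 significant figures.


dL = L0 * alpha * dT
dL = 95 * 5.3343e-06 * 153
dL = 0.07753 cm


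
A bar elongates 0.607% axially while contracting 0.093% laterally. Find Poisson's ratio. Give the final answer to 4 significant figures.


nu = -epsilon_lat / epsilon_axial
Lateral strain is contraction (negative), so using magnitudes:
nu = 0.093 / 0.607
nu = 0.1532


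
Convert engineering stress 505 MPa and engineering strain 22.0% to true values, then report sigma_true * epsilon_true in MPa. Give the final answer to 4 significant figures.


sigma_true = sigma_eng * (1 + epsilon_eng)
sigma_true = 505 * (1 + 0.22) = 616.1 MPa
epsilon_true = ln(1 + epsilon_eng)
epsilon_true = ln(1 + 0.22) = 0.198851
sigma_true * epsilon_true = 616.1 * 0.198851 = 122.5 MPa


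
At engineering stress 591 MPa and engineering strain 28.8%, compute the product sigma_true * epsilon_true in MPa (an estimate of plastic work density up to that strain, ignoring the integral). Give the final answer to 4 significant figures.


sigma_true = sigma_eng * (1 + epsilon_eng)
sigma_true = 591 * (1 + 0.288) = 761.208 MPa
epsilon_true = ln(1 + epsilon_eng)
epsilon_true = ln(1 + 0.288) = 0.253091
sigma_true * epsilon_true = 761.208 * 0.253091 = 192.7 MPa


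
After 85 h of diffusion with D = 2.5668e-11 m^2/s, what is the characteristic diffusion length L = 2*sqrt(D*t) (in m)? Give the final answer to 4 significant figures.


t = 85 hr = 306000 s
Diffusion length = 2*sqrt(D*t)
= 2*sqrt(2.5668e-11 * 306000)
= 5.605e-03 m


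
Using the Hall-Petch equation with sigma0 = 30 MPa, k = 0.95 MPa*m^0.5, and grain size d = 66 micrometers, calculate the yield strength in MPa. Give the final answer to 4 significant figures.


sigma_y = sigma0 + k / sqrt(d)
d = 66 um = 6.6e-05 m
sigma_y = 30 + 0.95 / sqrt(6.6e-05)
sigma_y = 146.9 MPa


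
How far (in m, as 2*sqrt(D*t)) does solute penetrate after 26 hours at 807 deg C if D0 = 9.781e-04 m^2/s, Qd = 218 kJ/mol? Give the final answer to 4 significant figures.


Step 1: D = D0 * exp(-Qd/(R*T))
T = 1080.15 K
D = 9.781e-04 * exp(-218e3 / (8.314 * 1080.15)) = 2.80419e-14 m^2/s
Step 2: L = 2*sqrt(D*t)
t = 26 h = 93600 s
L = 2*sqrt(2.80419e-14 * 93600) = 1.025e-04 m


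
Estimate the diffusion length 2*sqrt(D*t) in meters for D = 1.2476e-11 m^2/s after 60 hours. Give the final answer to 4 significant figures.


t = 60 hr = 216000 s
Diffusion length = 2*sqrt(D*t)
= 2*sqrt(1.2476e-11 * 216000)
= 3.283e-03 m


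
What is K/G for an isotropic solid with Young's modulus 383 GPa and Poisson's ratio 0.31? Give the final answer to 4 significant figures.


G = E / (2*(1+nu))
G = 383 / (2*(1+0.31)) = 146.183 GPa
K = E / (3*(1-2*nu))
K = 383 / (3*(1-2*0.31)) = 335.965 GPa
K/G = 335.965 / 146.183 = 2.298


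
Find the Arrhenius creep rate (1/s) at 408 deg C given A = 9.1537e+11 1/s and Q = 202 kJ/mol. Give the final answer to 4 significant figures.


rate = A * exp(-Q / (R*T))
T = 408 + 273.15 = 681.15 K
rate = 9.1537e+11 * exp(-202e3 / (8.314 * 681.15))
rate = 2.954e-04 1/s


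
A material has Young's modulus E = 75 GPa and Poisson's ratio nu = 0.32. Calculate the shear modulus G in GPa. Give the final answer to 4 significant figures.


G = E / (2*(1+nu))
G = 75 / (2*(1+0.32))
G = 28.41 GPa


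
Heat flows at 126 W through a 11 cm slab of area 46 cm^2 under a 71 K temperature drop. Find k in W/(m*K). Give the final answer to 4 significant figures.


k = Q*L / (A*dT)
L = 0.11 m, A = 4.6e-03 m^2
k = 126 * 0.11 / (4.6e-03 * 71)
k = 42.44 W/(m*K)


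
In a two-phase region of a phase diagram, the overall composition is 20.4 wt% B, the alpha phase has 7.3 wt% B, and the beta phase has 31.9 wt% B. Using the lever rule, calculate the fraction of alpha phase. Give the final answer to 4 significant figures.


f_alpha = (C_beta - C0) / (C_beta - C_alpha)
f_alpha = (31.9 - 20.4) / (31.9 - 7.3)
f_alpha = 0.4675


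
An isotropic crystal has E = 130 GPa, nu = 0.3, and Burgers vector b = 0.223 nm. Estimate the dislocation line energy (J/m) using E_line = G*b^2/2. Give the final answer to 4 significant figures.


Step 1: G = E / (2*(1+nu))
G = 130 / (2*(1+0.3)) = 50 GPa = 5e+10 Pa
Step 2: E_line = G*b^2/2
b = 0.223 nm = 2.23e-10 m
E_line = 0.5 * 5e+10 * (2.23e-10)^2 = 1.243e-09 J/m


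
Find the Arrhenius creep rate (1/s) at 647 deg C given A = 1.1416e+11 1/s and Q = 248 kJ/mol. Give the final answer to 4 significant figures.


rate = A * exp(-Q / (R*T))
T = 647 + 273.15 = 920.15 K
rate = 1.1416e+11 * exp(-248e3 / (8.314 * 920.15))
rate = 9.52e-04 1/s


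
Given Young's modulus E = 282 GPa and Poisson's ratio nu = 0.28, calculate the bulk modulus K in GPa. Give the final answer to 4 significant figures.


K = E / (3*(1-2*nu))
K = 282 / (3*(1-2*0.28))
K = 213.6 GPa


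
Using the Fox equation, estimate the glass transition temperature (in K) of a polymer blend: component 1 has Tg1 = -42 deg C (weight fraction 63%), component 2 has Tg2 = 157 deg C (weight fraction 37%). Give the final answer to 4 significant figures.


1/Tg = w1/Tg1 + w2/Tg2 (in Kelvin)
Tg1 = 231.15 K, Tg2 = 430.15 K
1/Tg = 0.63/231.15 + 0.37/430.15
Tg = 278.9 K


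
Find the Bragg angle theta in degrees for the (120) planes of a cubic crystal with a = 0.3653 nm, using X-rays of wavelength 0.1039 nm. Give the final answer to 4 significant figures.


d = a / sqrt(h^2+k^2+l^2)
d = 0.3653 / sqrt(5) = 0.163367 nm
lambda = 2*d*sin(theta)  =>  sin(theta) = lambda / (2*d)
sin(theta) = 0.1039 / (2 * 0.163367) = 0.317995
theta = 18.54 deg


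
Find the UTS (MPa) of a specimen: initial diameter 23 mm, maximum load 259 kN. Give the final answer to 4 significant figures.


A0 = pi*(d/2)^2 = pi*(23/2)^2 = 415.476 mm^2
UTS = F_max / A0 = 259*1000 / 415.476
UTS = 623.4 MPa


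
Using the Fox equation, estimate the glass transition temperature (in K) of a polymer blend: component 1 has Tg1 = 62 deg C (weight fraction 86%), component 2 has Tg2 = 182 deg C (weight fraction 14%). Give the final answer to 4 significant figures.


1/Tg = w1/Tg1 + w2/Tg2 (in Kelvin)
Tg1 = 335.15 K, Tg2 = 455.15 K
1/Tg = 0.86/335.15 + 0.14/455.15
Tg = 348 K


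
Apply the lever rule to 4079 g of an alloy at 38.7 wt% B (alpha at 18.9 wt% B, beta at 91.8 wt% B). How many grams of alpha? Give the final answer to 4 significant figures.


f_alpha = (C_beta - C0) / (C_beta - C_alpha)
f_alpha = (91.8 - 38.7) / (91.8 - 18.9) = 0.728395
m_alpha = f_alpha * m_total = 0.728395 * 4079 = 2971 g


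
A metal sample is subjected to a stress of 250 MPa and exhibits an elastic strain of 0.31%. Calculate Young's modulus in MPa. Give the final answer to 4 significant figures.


E = sigma / epsilon
epsilon = 0.31% = 3.1e-03
E = 250 / 3.1e-03
E = 80650 MPa


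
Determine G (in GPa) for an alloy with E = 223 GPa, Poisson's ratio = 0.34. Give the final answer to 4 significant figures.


G = E / (2*(1+nu))
G = 223 / (2*(1+0.34))
G = 83.21 GPa


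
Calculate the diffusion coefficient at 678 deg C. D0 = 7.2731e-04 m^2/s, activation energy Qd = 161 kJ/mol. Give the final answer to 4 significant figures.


D = D0 * exp(-Qd / (R*T))
T = 951.15 K
D = 7.2731e-04 * exp(-161e3 / (8.314 * 951.15))
D = 1.046e-12 m^2/s


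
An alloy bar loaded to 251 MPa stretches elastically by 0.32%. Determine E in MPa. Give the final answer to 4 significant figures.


E = sigma / epsilon
epsilon = 0.32% = 3.2e-03
E = 251 / 3.2e-03
E = 78440 MPa


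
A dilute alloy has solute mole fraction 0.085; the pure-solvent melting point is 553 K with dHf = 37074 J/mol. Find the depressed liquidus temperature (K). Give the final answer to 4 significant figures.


dT = R*Tm^2*x / dHf
dT = 8.314 * 553^2 * 0.085 / 37074
dT = 5.82921 K
T_new = 553 - 5.82921 = 547.2 K


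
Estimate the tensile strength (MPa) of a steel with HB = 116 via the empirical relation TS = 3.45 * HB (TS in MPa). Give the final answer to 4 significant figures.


TS (MPa) = 3.45 * HB
TS = 3.45 * 116
TS = 400.2 MPa


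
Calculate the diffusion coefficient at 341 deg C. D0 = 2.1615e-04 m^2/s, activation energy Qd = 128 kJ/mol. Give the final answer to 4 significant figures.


D = D0 * exp(-Qd / (R*T))
T = 614.15 K
D = 2.1615e-04 * exp(-128e3 / (8.314 * 614.15))
D = 2.804e-15 m^2/s


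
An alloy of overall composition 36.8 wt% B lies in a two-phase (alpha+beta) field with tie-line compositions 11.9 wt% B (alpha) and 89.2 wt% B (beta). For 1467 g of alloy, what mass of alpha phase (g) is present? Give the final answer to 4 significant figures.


f_alpha = (C_beta - C0) / (C_beta - C_alpha)
f_alpha = (89.2 - 36.8) / (89.2 - 11.9) = 0.677878
m_alpha = f_alpha * m_total = 0.677878 * 1467 = 994.4 g


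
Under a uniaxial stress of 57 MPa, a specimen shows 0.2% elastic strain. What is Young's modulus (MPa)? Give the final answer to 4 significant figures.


E = sigma / epsilon
epsilon = 0.2% = 2e-03
E = 57 / 2e-03
E = 28500 MPa


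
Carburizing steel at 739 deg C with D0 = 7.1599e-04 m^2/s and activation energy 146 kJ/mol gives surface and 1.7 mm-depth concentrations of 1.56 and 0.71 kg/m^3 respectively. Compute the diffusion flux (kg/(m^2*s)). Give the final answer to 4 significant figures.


Step 1: D = D0 * exp(-Qd/(R*T))
T = 739 + 273.15 = 1012.15 K
D = 7.1599e-04 * exp(-146e3 / (8.314 * 1012.15)) = 2.08893e-11 m^2/s
Step 2: J = D * (C1 - C2) / dx
J = 2.08893e-11 * (1.56 - 0.71) / 1.7e-03
J = 1.044e-08 kg/(m^2*s)


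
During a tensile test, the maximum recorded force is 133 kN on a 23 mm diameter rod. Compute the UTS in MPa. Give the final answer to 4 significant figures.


A0 = pi*(d/2)^2 = pi*(23/2)^2 = 415.476 mm^2
UTS = F_max / A0 = 133*1000 / 415.476
UTS = 320.1 MPa


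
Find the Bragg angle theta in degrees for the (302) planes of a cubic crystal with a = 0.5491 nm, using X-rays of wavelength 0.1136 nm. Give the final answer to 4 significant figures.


d = a / sqrt(h^2+k^2+l^2)
d = 0.5491 / sqrt(13) = 0.152293 nm
lambda = 2*d*sin(theta)  =>  sin(theta) = lambda / (2*d)
sin(theta) = 0.1136 / (2 * 0.152293) = 0.372965
theta = 21.9 deg


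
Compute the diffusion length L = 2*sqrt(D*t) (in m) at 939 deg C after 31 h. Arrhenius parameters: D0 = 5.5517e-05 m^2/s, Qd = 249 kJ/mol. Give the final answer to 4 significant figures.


Step 1: D = D0 * exp(-Qd/(R*T))
T = 1212.15 K
D = 5.5517e-05 * exp(-249e3 / (8.314 * 1212.15)) = 1.03274e-15 m^2/s
Step 2: L = 2*sqrt(D*t)
t = 31 h = 111600 s
L = 2*sqrt(1.03274e-15 * 111600) = 2.147e-05 m


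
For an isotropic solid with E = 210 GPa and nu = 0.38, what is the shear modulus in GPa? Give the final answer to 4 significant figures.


G = E / (2*(1+nu))
G = 210 / (2*(1+0.38))
G = 76.09 GPa


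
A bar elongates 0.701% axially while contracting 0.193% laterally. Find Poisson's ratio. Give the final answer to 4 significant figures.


nu = -epsilon_lat / epsilon_axial
Lateral strain is contraction (negative), so using magnitudes:
nu = 0.193 / 0.701
nu = 0.2753


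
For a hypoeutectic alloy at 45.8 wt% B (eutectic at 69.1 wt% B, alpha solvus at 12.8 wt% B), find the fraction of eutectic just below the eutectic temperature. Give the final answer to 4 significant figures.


f_primary = (C_e - C0) / (C_e - C_alpha_max)
f_primary = (69.1 - 45.8) / (69.1 - 12.8)
f_primary = 0.413854
f_eutectic = 1 - 0.413854 = 0.5861


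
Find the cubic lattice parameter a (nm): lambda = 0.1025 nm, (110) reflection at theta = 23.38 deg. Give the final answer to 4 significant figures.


d = lambda / (2*sin(theta))
d = 0.1025 / (2*sin(23.38 deg))
d = 0.129149 nm
a = d * sqrt(h^2+k^2+l^2) = 0.129149 * sqrt(2)
a = 0.1826 nm


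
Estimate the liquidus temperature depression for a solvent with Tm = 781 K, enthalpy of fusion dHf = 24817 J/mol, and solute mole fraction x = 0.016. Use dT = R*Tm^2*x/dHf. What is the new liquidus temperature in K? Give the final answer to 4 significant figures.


dT = R*Tm^2*x / dHf
dT = 8.314 * 781^2 * 0.016 / 24817
dT = 3.26951 K
T_new = 781 - 3.26951 = 777.7 K


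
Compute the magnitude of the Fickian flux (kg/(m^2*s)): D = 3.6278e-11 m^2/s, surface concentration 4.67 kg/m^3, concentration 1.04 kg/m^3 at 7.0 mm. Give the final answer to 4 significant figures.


J = -D * (dC/dx) = D * (C1 - C2) / dx
J = 3.6278e-11 * (4.67 - 1.04) / 7e-03
J = 1.881e-08 kg/(m^2*s)


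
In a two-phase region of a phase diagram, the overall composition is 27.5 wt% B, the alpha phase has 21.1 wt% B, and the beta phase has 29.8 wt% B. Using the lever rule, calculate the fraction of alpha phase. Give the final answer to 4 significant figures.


f_alpha = (C_beta - C0) / (C_beta - C_alpha)
f_alpha = (29.8 - 27.5) / (29.8 - 21.1)
f_alpha = 0.2644


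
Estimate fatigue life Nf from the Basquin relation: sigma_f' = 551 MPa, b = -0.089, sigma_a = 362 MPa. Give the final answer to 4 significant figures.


sigma_a = sigma_f' * (2*Nf)^b
2*Nf = (sigma_a / sigma_f')^(1/b)
2*Nf = (362 / 551)^(1/-0.089)
2*Nf = 112.182
Nf = 56.09 cycles


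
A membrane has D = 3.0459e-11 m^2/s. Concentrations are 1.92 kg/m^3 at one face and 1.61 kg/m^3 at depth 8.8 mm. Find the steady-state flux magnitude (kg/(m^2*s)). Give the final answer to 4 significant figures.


J = -D * (dC/dx) = D * (C1 - C2) / dx
J = 3.0459e-11 * (1.92 - 1.61) / 8.8e-03
J = 1.073e-09 kg/(m^2*s)


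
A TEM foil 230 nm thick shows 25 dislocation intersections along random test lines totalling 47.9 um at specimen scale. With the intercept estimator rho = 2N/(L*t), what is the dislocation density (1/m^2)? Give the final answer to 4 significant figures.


rho = 2N / (L * t)
L = 47.9 um = 4.79e-05 m, t = 230 nm = 2.3e-07 m
rho = 2 * 25 / (4.79e-05 * 2.3e-07)
rho = 4.538e+12 1/m^2


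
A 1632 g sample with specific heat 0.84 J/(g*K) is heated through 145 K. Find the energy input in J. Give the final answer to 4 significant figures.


Q = m * cp * dT
Q = 1632 * 0.84 * 145
Q = 198800 J


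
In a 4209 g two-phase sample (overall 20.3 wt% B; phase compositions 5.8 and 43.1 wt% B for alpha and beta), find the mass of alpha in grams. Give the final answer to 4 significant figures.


f_alpha = (C_beta - C0) / (C_beta - C_alpha)
f_alpha = (43.1 - 20.3) / (43.1 - 5.8) = 0.61126
m_alpha = f_alpha * m_total = 0.61126 * 4209 = 2573 g


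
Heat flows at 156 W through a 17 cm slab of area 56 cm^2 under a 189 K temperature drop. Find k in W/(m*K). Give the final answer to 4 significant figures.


k = Q*L / (A*dT)
L = 0.17 m, A = 5.6e-03 m^2
k = 156 * 0.17 / (5.6e-03 * 189)
k = 25.06 W/(m*K)


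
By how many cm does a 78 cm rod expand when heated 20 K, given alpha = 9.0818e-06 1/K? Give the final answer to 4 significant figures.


dL = L0 * alpha * dT
dL = 78 * 9.0818e-06 * 20
dL = 0.01417 cm


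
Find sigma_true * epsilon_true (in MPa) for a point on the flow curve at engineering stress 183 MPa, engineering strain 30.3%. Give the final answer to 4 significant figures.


sigma_true = sigma_eng * (1 + epsilon_eng)
sigma_true = 183 * (1 + 0.303) = 238.449 MPa
epsilon_true = ln(1 + epsilon_eng)
epsilon_true = ln(1 + 0.303) = 0.264669
sigma_true * epsilon_true = 238.449 * 0.264669 = 63.11 MPa


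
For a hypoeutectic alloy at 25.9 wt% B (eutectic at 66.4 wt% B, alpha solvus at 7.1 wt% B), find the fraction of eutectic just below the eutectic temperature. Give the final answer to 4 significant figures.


f_primary = (C_e - C0) / (C_e - C_alpha_max)
f_primary = (66.4 - 25.9) / (66.4 - 7.1)
f_primary = 0.682968
f_eutectic = 1 - 0.682968 = 0.317


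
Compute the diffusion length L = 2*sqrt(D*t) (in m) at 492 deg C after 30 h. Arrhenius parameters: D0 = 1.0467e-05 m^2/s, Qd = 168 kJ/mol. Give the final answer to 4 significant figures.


Step 1: D = D0 * exp(-Qd/(R*T))
T = 765.15 K
D = 1.0467e-05 * exp(-168e3 / (8.314 * 765.15)) = 3.55239e-17 m^2/s
Step 2: L = 2*sqrt(D*t)
t = 30 h = 108000 s
L = 2*sqrt(3.55239e-17 * 108000) = 3.917e-06 m


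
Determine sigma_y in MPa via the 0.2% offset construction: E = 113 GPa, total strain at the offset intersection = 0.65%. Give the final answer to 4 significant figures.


Offset strain = 0.002
Elastic strain at yield = total_strain - offset = 6.5e-03 - 0.002 = 4.5e-03
sigma_y = E * elastic_strain = 113000 * 4.5e-03
sigma_y = 508.5 MPa


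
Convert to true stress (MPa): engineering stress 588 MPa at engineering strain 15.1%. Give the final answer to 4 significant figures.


sigma_true = sigma_eng * (1 + epsilon_eng)
sigma_true = 588 * (1 + 0.151)
sigma_true = 676.8 MPa


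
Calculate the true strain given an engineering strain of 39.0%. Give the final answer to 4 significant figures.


epsilon_true = ln(1 + epsilon_eng)
epsilon_true = ln(1 + 0.39)
epsilon_true = 0.3293


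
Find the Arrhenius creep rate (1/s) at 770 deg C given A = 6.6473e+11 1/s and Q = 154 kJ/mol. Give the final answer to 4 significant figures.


rate = A * exp(-Q / (R*T))
T = 770 + 273.15 = 1043.15 K
rate = 6.6473e+11 * exp(-154e3 / (8.314 * 1043.15))
rate = 12910 1/s


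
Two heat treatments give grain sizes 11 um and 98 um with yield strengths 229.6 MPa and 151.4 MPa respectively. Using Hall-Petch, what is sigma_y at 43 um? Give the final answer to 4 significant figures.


sigma_y = sigma0 + k / sqrt(d)
1/sqrt(d1) = 1/sqrt(1.1e-05) = 301.511;  1/sqrt(d2) = 101.015
k = (sigma1 - sigma2) / (1/sqrt(d1) - 1/sqrt(d2)) = (229.6 - 151.4) / (301.511 - 101.015) = 0.390033 MPa*m^0.5
sigma0 = sigma1 - k/sqrt(d1) = 229.6 - 0.390033*301.511 = 112.001 MPa
sigma_y(d3) = 112.001 + 0.390033 / sqrt(4.3e-05) = 171.5 MPa


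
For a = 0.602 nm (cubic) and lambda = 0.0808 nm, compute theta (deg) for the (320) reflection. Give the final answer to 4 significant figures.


d = a / sqrt(h^2+k^2+l^2)
d = 0.602 / sqrt(13) = 0.166965 nm
lambda = 2*d*sin(theta)  =>  sin(theta) = lambda / (2*d)
sin(theta) = 0.0808 / (2 * 0.166965) = 0.241967
theta = 14 deg


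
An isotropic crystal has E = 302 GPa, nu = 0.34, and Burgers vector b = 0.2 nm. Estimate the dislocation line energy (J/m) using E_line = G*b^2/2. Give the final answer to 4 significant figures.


Step 1: G = E / (2*(1+nu))
G = 302 / (2*(1+0.34)) = 112.687 GPa = 1.12687e+11 Pa
Step 2: E_line = G*b^2/2
b = 0.2 nm = 2e-10 m
E_line = 0.5 * 1.12687e+11 * (2e-10)^2 = 2.254e-09 J/m


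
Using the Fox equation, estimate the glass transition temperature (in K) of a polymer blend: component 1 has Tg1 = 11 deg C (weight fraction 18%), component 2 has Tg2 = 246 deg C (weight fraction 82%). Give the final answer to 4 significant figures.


1/Tg = w1/Tg1 + w2/Tg2 (in Kelvin)
Tg1 = 284.15 K, Tg2 = 519.15 K
1/Tg = 0.18/284.15 + 0.82/519.15
Tg = 451.9 K


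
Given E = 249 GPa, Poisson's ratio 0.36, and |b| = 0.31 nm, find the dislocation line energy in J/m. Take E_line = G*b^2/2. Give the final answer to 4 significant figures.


Step 1: G = E / (2*(1+nu))
G = 249 / (2*(1+0.36)) = 91.5441 GPa = 9.15441e+10 Pa
Step 2: E_line = G*b^2/2
b = 0.31 nm = 3.1e-10 m
E_line = 0.5 * 9.15441e+10 * (3.1e-10)^2 = 4.399e-09 J/m


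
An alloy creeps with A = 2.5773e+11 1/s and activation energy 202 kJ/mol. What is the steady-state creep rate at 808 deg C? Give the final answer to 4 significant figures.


rate = A * exp(-Q / (R*T))
T = 808 + 273.15 = 1081.15 K
rate = 2.5773e+11 * exp(-202e3 / (8.314 * 1081.15))
rate = 44.81 1/s


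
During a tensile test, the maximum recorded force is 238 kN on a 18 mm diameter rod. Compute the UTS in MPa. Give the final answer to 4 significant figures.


A0 = pi*(d/2)^2 = pi*(18/2)^2 = 254.469 mm^2
UTS = F_max / A0 = 238*1000 / 254.469
UTS = 935.3 MPa


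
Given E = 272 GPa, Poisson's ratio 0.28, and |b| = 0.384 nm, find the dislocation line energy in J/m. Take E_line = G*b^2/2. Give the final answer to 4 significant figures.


Step 1: G = E / (2*(1+nu))
G = 272 / (2*(1+0.28)) = 106.25 GPa = 1.0625e+11 Pa
Step 2: E_line = G*b^2/2
b = 0.384 nm = 3.84e-10 m
E_line = 0.5 * 1.0625e+11 * (3.84e-10)^2 = 7.834e-09 J/m


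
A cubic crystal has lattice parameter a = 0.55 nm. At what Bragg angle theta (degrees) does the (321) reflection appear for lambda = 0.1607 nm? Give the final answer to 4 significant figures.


d = a / sqrt(h^2+k^2+l^2)
d = 0.55 / sqrt(14) = 0.146994 nm
lambda = 2*d*sin(theta)  =>  sin(theta) = lambda / (2*d)
sin(theta) = 0.1607 / (2 * 0.146994) = 0.546622
theta = 33.14 deg


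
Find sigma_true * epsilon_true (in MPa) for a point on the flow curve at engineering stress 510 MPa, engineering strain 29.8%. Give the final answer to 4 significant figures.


sigma_true = sigma_eng * (1 + epsilon_eng)
sigma_true = 510 * (1 + 0.298) = 661.98 MPa
epsilon_true = ln(1 + epsilon_eng)
epsilon_true = ln(1 + 0.298) = 0.260825
sigma_true * epsilon_true = 661.98 * 0.260825 = 172.7 MPa


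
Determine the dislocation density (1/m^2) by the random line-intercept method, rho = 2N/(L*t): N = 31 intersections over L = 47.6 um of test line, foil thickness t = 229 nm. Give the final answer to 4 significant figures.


rho = 2N / (L * t)
L = 47.6 um = 4.76e-05 m, t = 229 nm = 2.29e-07 m
rho = 2 * 31 / (4.76e-05 * 2.29e-07)
rho = 5.688e+12 1/m^2


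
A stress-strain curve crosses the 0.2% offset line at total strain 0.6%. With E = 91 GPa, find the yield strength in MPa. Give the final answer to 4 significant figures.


Offset strain = 0.002
Elastic strain at yield = total_strain - offset = 6e-03 - 0.002 = 4e-03
sigma_y = E * elastic_strain = 91000 * 4e-03
sigma_y = 364 MPa


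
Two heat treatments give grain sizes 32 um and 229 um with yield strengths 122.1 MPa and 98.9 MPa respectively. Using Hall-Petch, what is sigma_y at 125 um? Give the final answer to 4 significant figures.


sigma_y = sigma0 + k / sqrt(d)
1/sqrt(d1) = 1/sqrt(3.2e-05) = 176.777;  1/sqrt(d2) = 66.0819
k = (sigma1 - sigma2) / (1/sqrt(d1) - 1/sqrt(d2)) = (122.1 - 98.9) / (176.777 - 66.0819) = 0.209585 MPa*m^0.5
sigma0 = sigma1 - k/sqrt(d1) = 122.1 - 0.209585*176.777 = 85.0502 MPa
sigma_y(d3) = 85.0502 + 0.209585 / sqrt(1.25e-04) = 103.8 MPa


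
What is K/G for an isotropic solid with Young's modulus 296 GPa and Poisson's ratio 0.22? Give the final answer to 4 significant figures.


G = E / (2*(1+nu))
G = 296 / (2*(1+0.22)) = 121.311 GPa
K = E / (3*(1-2*nu))
K = 296 / (3*(1-2*0.22)) = 176.19 GPa
K/G = 176.19 / 121.311 = 1.452


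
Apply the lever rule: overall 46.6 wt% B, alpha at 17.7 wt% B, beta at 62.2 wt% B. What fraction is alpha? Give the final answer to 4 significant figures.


f_alpha = (C_beta - C0) / (C_beta - C_alpha)
f_alpha = (62.2 - 46.6) / (62.2 - 17.7)
f_alpha = 0.3506


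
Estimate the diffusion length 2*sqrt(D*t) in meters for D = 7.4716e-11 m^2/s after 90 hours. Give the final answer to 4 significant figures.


t = 90 hr = 324000 s
Diffusion length = 2*sqrt(D*t)
= 2*sqrt(7.4716e-11 * 324000)
= 9.84e-03 m


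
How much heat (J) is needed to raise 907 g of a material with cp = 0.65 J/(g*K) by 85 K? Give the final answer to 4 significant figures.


Q = m * cp * dT
Q = 907 * 0.65 * 85
Q = 50110 J


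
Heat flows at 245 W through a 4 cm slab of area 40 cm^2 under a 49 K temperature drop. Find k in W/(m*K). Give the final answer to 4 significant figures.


k = Q*L / (A*dT)
L = 0.04 m, A = 4e-03 m^2
k = 245 * 0.04 / (4e-03 * 49)
k = 50 W/(m*K)


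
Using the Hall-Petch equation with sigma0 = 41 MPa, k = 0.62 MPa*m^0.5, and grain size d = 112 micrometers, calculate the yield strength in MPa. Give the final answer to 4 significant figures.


sigma_y = sigma0 + k / sqrt(d)
d = 112 um = 1.12e-04 m
sigma_y = 41 + 0.62 / sqrt(1.12e-04)
sigma_y = 99.58 MPa


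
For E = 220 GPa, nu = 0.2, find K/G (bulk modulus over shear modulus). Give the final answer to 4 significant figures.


G = E / (2*(1+nu))
G = 220 / (2*(1+0.2)) = 91.6667 GPa
K = E / (3*(1-2*nu))
K = 220 / (3*(1-2*0.2)) = 122.222 GPa
K/G = 122.222 / 91.6667 = 1.333


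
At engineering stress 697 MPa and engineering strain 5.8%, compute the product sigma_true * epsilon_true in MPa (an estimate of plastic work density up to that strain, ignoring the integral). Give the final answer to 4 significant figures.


sigma_true = sigma_eng * (1 + epsilon_eng)
sigma_true = 697 * (1 + 0.058) = 737.426 MPa
epsilon_true = ln(1 + epsilon_eng)
epsilon_true = ln(1 + 0.058) = 0.0563803
sigma_true * epsilon_true = 737.426 * 0.0563803 = 41.58 MPa


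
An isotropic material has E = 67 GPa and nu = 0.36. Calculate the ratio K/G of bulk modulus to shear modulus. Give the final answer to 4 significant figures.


G = E / (2*(1+nu))
G = 67 / (2*(1+0.36)) = 24.6324 GPa
K = E / (3*(1-2*nu))
K = 67 / (3*(1-2*0.36)) = 79.7619 GPa
K/G = 79.7619 / 24.6324 = 3.238


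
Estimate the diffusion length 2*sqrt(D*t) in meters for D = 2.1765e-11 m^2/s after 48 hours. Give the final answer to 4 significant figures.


t = 48 hr = 172800 s
Diffusion length = 2*sqrt(D*t)
= 2*sqrt(2.1765e-11 * 172800)
= 3.879e-03 m


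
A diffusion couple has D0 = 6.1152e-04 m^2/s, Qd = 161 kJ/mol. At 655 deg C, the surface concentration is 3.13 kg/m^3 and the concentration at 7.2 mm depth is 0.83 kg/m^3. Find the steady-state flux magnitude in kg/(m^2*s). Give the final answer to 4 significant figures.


Step 1: D = D0 * exp(-Qd/(R*T))
T = 655 + 273.15 = 928.15 K
D = 6.1152e-04 * exp(-161e3 / (8.314 * 928.15)) = 5.31237e-13 m^2/s
Step 2: J = D * (C1 - C2) / dx
J = 5.31237e-13 * (3.13 - 0.83) / 7.2e-03
J = 1.697e-10 kg/(m^2*s)


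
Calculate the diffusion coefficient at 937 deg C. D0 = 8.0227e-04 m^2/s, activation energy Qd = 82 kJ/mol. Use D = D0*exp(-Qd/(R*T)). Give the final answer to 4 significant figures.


D = D0 * exp(-Qd / (R*T))
T = 1210.15 K
D = 8.0227e-04 * exp(-82e3 / (8.314 * 1210.15))
D = 2.316e-07 m^2/s


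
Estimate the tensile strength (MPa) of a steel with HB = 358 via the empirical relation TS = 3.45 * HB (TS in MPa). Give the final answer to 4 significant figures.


TS (MPa) = 3.45 * HB
TS = 3.45 * 358
TS = 1235 MPa


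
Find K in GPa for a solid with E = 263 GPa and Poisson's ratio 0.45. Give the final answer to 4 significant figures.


K = E / (3*(1-2*nu))
K = 263 / (3*(1-2*0.45))
K = 876.7 GPa


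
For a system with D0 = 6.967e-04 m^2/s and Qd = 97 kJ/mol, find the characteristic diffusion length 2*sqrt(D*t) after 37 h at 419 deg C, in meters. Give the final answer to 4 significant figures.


Step 1: D = D0 * exp(-Qd/(R*T))
T = 692.15 K
D = 6.967e-04 * exp(-97e3 / (8.314 * 692.15)) = 3.33013e-11 m^2/s
Step 2: L = 2*sqrt(D*t)
t = 37 h = 133200 s
L = 2*sqrt(3.33013e-11 * 133200) = 4.212e-03 m


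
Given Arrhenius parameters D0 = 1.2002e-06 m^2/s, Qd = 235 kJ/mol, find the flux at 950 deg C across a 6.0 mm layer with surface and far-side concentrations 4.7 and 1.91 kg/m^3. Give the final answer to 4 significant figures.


Step 1: D = D0 * exp(-Qd/(R*T))
T = 950 + 273.15 = 1223.15 K
D = 1.2002e-06 * exp(-235e3 / (8.314 * 1223.15)) = 1.10462e-16 m^2/s
Step 2: J = D * (C1 - C2) / dx
J = 1.10462e-16 * (4.7 - 1.91) / 6e-03
J = 5.136e-14 kg/(m^2*s)


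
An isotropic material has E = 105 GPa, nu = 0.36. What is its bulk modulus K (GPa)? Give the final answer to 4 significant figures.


K = E / (3*(1-2*nu))
K = 105 / (3*(1-2*0.36))
K = 125 GPa


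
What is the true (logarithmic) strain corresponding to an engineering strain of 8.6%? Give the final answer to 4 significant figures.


epsilon_true = ln(1 + epsilon_eng)
epsilon_true = ln(1 + 0.086)
epsilon_true = 0.0825


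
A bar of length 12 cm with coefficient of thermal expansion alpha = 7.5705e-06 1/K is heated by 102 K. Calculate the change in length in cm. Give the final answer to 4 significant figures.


dL = L0 * alpha * dT
dL = 12 * 7.5705e-06 * 102
dL = 9.266e-03 cm


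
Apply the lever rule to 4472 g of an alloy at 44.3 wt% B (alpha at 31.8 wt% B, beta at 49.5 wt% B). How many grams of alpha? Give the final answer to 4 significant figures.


f_alpha = (C_beta - C0) / (C_beta - C_alpha)
f_alpha = (49.5 - 44.3) / (49.5 - 31.8) = 0.293785
m_alpha = f_alpha * m_total = 0.293785 * 4472 = 1314 g


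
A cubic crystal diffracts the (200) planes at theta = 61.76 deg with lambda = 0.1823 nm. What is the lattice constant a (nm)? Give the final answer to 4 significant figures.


d = lambda / (2*sin(theta))
d = 0.1823 / (2*sin(61.76 deg))
d = 0.103465 nm
a = d * sqrt(h^2+k^2+l^2) = 0.103465 * sqrt(4)
a = 0.2069 nm


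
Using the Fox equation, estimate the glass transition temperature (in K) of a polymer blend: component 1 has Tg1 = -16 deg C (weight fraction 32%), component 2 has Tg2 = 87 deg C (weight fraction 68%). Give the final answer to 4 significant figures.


1/Tg = w1/Tg1 + w2/Tg2 (in Kelvin)
Tg1 = 257.15 K, Tg2 = 360.15 K
1/Tg = 0.32/257.15 + 0.68/360.15
Tg = 319.2 K


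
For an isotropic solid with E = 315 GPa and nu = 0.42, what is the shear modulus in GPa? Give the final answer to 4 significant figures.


G = E / (2*(1+nu))
G = 315 / (2*(1+0.42))
G = 110.9 GPa


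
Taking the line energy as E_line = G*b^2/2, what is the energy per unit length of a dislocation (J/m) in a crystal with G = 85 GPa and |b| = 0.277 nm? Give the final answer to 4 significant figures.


E = G*b^2/2
b = 0.277 nm = 2.77e-10 m
G = 85 GPa = 8.5e+10 Pa
E = 0.5 * 8.5e+10 * (2.77e-10)^2
E = 3.261e-09 J/m


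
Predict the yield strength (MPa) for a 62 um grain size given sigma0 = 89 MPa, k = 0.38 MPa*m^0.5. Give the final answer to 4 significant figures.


sigma_y = sigma0 + k / sqrt(d)
d = 62 um = 6.2e-05 m
sigma_y = 89 + 0.38 / sqrt(6.2e-05)
sigma_y = 137.3 MPa


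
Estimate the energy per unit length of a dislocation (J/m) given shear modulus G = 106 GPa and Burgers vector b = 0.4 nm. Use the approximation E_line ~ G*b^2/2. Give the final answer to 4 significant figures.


E = G*b^2/2
b = 0.4 nm = 4e-10 m
G = 106 GPa = 1.06e+11 Pa
E = 0.5 * 1.06e+11 * (4e-10)^2
E = 8.48e-09 J/m


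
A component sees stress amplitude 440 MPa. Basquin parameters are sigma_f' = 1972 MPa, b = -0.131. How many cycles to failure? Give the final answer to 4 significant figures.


sigma_a = sigma_f' * (2*Nf)^b
2*Nf = (sigma_a / sigma_f')^(1/b)
2*Nf = (440 / 1972)^(1/-0.131)
2*Nf = 93957.9
Nf = 46980 cycles


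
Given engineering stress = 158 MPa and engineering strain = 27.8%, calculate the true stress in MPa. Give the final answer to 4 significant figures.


sigma_true = sigma_eng * (1 + epsilon_eng)
sigma_true = 158 * (1 + 0.278)
sigma_true = 201.9 MPa


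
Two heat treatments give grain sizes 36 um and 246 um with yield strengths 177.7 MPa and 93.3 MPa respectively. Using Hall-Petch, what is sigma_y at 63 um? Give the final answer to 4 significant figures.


sigma_y = sigma0 + k / sqrt(d)
1/sqrt(d1) = 1/sqrt(3.6e-05) = 166.667;  1/sqrt(d2) = 63.7577
k = (sigma1 - sigma2) / (1/sqrt(d1) - 1/sqrt(d2)) = (177.7 - 93.3) / (166.667 - 63.7577) = 0.820142 MPa*m^0.5
sigma0 = sigma1 - k/sqrt(d1) = 177.7 - 0.820142*166.667 = 41.0096 MPa
sigma_y(d3) = 41.0096 + 0.820142 / sqrt(6.3e-05) = 144.3 MPa


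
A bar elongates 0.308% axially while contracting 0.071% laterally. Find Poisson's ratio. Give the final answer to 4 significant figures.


nu = -epsilon_lat / epsilon_axial
Lateral strain is contraction (negative), so using magnitudes:
nu = 0.071 / 0.308
nu = 0.2305


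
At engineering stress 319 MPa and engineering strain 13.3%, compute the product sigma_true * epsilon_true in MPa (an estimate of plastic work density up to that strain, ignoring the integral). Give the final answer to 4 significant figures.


sigma_true = sigma_eng * (1 + epsilon_eng)
sigma_true = 319 * (1 + 0.133) = 361.427 MPa
epsilon_true = ln(1 + epsilon_eng)
epsilon_true = ln(1 + 0.133) = 0.124869
sigma_true * epsilon_true = 361.427 * 0.124869 = 45.13 MPa


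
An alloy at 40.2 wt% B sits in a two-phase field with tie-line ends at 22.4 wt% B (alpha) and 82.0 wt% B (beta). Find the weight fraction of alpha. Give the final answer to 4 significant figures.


f_alpha = (C_beta - C0) / (C_beta - C_alpha)
f_alpha = (82.0 - 40.2) / (82.0 - 22.4)
f_alpha = 0.7013


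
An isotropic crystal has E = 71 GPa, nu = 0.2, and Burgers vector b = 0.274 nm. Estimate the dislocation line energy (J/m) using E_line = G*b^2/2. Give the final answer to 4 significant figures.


Step 1: G = E / (2*(1+nu))
G = 71 / (2*(1+0.2)) = 29.5833 GPa = 2.95833e+10 Pa
Step 2: E_line = G*b^2/2
b = 0.274 nm = 2.74e-10 m
E_line = 0.5 * 2.95833e+10 * (2.74e-10)^2 = 1.11e-09 J/m


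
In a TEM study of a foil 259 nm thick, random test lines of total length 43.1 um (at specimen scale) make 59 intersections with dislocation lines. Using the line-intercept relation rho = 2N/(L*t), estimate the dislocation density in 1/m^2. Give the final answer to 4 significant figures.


rho = 2N / (L * t)
L = 43.1 um = 4.31e-05 m, t = 259 nm = 2.59e-07 m
rho = 2 * 59 / (4.31e-05 * 2.59e-07)
rho = 1.057e+13 1/m^2


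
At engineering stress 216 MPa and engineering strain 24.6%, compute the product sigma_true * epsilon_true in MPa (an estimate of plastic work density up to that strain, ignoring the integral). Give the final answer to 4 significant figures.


sigma_true = sigma_eng * (1 + epsilon_eng)
sigma_true = 216 * (1 + 0.246) = 269.136 MPa
epsilon_true = ln(1 + epsilon_eng)
epsilon_true = ln(1 + 0.246) = 0.219938
sigma_true * epsilon_true = 269.136 * 0.219938 = 59.19 MPa


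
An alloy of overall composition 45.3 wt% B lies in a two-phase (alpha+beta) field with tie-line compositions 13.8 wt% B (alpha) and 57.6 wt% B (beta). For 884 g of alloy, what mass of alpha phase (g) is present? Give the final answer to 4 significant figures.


f_alpha = (C_beta - C0) / (C_beta - C_alpha)
f_alpha = (57.6 - 45.3) / (57.6 - 13.8) = 0.280822
m_alpha = f_alpha * m_total = 0.280822 * 884 = 248.2 g


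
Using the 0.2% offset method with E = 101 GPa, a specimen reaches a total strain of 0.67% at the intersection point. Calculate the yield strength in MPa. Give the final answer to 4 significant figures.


Offset strain = 0.002
Elastic strain at yield = total_strain - offset = 6.7e-03 - 0.002 = 4.7e-03
sigma_y = E * elastic_strain = 101000 * 4.7e-03
sigma_y = 474.7 MPa


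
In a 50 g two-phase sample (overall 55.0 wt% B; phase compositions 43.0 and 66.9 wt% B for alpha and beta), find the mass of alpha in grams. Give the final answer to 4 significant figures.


f_alpha = (C_beta - C0) / (C_beta - C_alpha)
f_alpha = (66.9 - 55.0) / (66.9 - 43.0) = 0.497908
m_alpha = f_alpha * m_total = 0.497908 * 50 = 24.9 g


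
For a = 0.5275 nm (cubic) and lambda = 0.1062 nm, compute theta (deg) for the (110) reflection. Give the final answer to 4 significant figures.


d = a / sqrt(h^2+k^2+l^2)
d = 0.5275 / sqrt(2) = 0.372999 nm
lambda = 2*d*sin(theta)  =>  sin(theta) = lambda / (2*d)
sin(theta) = 0.1062 / (2 * 0.372999) = 0.14236
theta = 8.184 deg


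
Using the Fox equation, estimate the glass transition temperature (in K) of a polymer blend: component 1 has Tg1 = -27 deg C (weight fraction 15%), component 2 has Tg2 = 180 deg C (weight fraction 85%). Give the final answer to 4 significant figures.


1/Tg = w1/Tg1 + w2/Tg2 (in Kelvin)
Tg1 = 246.15 K, Tg2 = 453.15 K
1/Tg = 0.15/246.15 + 0.85/453.15
Tg = 402.4 K


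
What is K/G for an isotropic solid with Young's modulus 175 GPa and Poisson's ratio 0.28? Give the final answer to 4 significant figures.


G = E / (2*(1+nu))
G = 175 / (2*(1+0.28)) = 68.3594 GPa
K = E / (3*(1-2*nu))
K = 175 / (3*(1-2*0.28)) = 132.576 GPa
K/G = 132.576 / 68.3594 = 1.939


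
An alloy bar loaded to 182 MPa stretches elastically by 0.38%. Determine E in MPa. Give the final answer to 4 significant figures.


E = sigma / epsilon
epsilon = 0.38% = 3.8e-03
E = 182 / 3.8e-03
E = 47890 MPa


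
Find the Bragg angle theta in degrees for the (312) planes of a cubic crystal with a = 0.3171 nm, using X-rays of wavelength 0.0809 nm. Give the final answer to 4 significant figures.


d = a / sqrt(h^2+k^2+l^2)
d = 0.3171 / sqrt(14) = 0.0847485 nm
lambda = 2*d*sin(theta)  =>  sin(theta) = lambda / (2*d)
sin(theta) = 0.0809 / (2 * 0.0847485) = 0.477294
theta = 28.51 deg


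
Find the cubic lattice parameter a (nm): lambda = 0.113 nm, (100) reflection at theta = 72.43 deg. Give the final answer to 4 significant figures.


d = lambda / (2*sin(theta))
d = 0.113 / (2*sin(72.43 deg))
d = 0.0592648 nm
a = d * sqrt(h^2+k^2+l^2) = 0.0592648 * sqrt(1)
a = 0.05926 nm


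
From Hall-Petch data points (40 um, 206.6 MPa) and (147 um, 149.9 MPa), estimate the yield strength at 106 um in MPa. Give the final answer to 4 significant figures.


sigma_y = sigma0 + k / sqrt(d)
1/sqrt(d1) = 1/sqrt(4e-05) = 158.114;  1/sqrt(d2) = 82.4786
k = (sigma1 - sigma2) / (1/sqrt(d1) - 1/sqrt(d2)) = (206.6 - 149.9) / (158.114 - 82.4786) = 0.74965 MPa*m^0.5
sigma0 = sigma1 - k/sqrt(d1) = 206.6 - 0.74965*158.114 = 88.0699 MPa
sigma_y(d3) = 88.0699 + 0.74965 / sqrt(1.06e-04) = 160.9 MPa


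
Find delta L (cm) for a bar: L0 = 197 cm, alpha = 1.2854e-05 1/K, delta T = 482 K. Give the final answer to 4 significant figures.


dL = L0 * alpha * dT
dL = 197 * 1.2854e-05 * 482
dL = 1.221 cm


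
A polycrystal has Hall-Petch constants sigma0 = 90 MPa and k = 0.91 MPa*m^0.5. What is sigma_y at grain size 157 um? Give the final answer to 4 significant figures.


sigma_y = sigma0 + k / sqrt(d)
d = 157 um = 1.57e-04 m
sigma_y = 90 + 0.91 / sqrt(1.57e-04)
sigma_y = 162.6 MPa


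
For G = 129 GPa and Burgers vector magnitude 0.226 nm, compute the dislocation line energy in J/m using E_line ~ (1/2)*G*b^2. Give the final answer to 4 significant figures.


E = G*b^2/2
b = 0.226 nm = 2.26e-10 m
G = 129 GPa = 1.29e+11 Pa
E = 0.5 * 1.29e+11 * (2.26e-10)^2
E = 3.294e-09 J/m


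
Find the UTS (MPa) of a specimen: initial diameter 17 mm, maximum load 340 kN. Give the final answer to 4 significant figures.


A0 = pi*(d/2)^2 = pi*(17/2)^2 = 226.98 mm^2
UTS = F_max / A0 = 340*1000 / 226.98
UTS = 1498 MPa


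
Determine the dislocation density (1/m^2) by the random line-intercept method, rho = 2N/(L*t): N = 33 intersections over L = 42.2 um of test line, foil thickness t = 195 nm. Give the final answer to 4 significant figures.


rho = 2N / (L * t)
L = 42.2 um = 4.22e-05 m, t = 195 nm = 1.95e-07 m
rho = 2 * 33 / (4.22e-05 * 1.95e-07)
rho = 8.02e+12 1/m^2


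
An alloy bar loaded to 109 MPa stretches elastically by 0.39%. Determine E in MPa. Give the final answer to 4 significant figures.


E = sigma / epsilon
epsilon = 0.39% = 3.9e-03
E = 109 / 3.9e-03
E = 27950 MPa


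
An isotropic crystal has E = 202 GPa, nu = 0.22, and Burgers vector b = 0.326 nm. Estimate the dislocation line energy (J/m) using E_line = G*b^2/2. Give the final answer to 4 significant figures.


Step 1: G = E / (2*(1+nu))
G = 202 / (2*(1+0.22)) = 82.7869 GPa = 8.27869e+10 Pa
Step 2: E_line = G*b^2/2
b = 0.326 nm = 3.26e-10 m
E_line = 0.5 * 8.27869e+10 * (3.26e-10)^2 = 4.399e-09 J/m
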